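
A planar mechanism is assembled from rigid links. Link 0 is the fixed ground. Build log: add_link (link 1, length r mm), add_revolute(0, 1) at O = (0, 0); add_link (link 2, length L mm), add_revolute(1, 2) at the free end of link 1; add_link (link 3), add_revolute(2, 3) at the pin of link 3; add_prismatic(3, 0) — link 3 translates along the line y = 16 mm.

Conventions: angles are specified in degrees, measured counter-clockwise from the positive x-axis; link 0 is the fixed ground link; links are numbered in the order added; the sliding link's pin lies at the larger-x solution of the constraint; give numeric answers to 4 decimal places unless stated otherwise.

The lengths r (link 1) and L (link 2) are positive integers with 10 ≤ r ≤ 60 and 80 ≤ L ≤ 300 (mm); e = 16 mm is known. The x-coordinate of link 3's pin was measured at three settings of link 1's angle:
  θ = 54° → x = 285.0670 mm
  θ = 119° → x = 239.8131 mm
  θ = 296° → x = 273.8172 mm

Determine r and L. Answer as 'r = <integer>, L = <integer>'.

constraint per measurement: (x − r cos θ)² + (r sin θ − e)² = L²
subtracting the θ₁ and θ₂ equations cancels the r² and L² terms:
r = (x₁² − x₂²) / (2[(x₁cos θ₁ + e sin θ₁) − (x₂cos θ₂ + e sin θ₂)]) = 42.0000 → r = 42
L² = (x₁ − r cos θ₁)² + (r sin θ₁ − e)² = 68120.9887 → L = 261.0000 → L = 261
check at θ₃=296°: x = 273.8172 (printed 273.8172) ✓

r = 42, L = 261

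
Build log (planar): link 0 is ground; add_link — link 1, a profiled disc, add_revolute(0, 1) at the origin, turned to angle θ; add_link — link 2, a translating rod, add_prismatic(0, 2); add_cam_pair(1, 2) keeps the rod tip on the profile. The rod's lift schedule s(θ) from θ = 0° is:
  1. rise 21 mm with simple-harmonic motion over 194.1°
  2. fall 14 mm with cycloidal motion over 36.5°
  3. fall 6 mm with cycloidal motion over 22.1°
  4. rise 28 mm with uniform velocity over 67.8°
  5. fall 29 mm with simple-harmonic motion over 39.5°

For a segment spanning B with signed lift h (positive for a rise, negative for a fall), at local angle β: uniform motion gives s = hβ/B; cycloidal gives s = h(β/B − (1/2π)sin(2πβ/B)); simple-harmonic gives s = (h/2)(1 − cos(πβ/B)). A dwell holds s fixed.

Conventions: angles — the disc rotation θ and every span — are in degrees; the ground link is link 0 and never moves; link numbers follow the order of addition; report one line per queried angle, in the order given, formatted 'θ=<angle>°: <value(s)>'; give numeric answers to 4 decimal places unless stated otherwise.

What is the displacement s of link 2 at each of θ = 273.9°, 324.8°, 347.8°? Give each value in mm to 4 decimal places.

seg 1 [0°–194.1°] simple-harmonic, h=21: full span → s += 21 → s = 21.0000
seg 2 [194.1°–230.6°] cycloidal, h=-14: full span → s += -14 → s = 7.0000
seg 3 [230.6°–252.7°] cycloidal, h=-6: full span → s += -6 → s = 1.0000
seg 4 [252.7°–320.5°] uniform, h=28: θ=273.9° here. β=21.2, B=67.8. 28·21.2/67.8 = 8.7552 → s = 9.7552
seg 4 [252.7°–320.5°] uniform, h=28: full span → s += 28 → s = 29.0000
seg 5 [320.5°–360°] simple-harmonic, h=-29: θ=324.8° here. β=4.3, B=39.5. -29/2·(1 − cos(π·0.1089)) = -0.8397 → s = 28.1603
seg 5 [320.5°–360°] simple-harmonic, h=-29: θ=347.8° here. β=27.3, B=39.5. -29/2·(1 − cos(π·0.6911)) = -22.6931 → s = 6.3069

θ=273.9°: 9.7552
θ=324.8°: 28.1603
θ=347.8°: 6.3069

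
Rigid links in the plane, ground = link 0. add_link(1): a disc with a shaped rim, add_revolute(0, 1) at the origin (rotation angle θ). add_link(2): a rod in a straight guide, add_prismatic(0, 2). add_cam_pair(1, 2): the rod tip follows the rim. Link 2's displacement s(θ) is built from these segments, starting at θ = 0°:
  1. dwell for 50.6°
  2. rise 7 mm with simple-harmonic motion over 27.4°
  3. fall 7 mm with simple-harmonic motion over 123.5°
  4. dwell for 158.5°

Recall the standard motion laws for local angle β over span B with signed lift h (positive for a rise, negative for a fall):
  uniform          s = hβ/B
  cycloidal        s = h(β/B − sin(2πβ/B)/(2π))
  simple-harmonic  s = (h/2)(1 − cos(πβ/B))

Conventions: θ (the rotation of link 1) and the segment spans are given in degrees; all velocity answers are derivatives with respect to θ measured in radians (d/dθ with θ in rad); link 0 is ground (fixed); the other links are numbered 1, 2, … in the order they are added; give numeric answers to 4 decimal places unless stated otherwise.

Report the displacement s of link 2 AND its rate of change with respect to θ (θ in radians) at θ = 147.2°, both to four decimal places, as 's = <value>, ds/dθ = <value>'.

segment 1 (0° to 50.6°, dwell): s unchanged at 0.0000
segment 2 (50.6° to 78°, simple-harmonic, h = 7) is passed completely: s = 0.0000 + (7) = 7.0000
θ = 147.2° falls in segment 3 (78° to 201.5°, simple-harmonic, h = -7): β = 147.2 − 78 = 69.2°, B = 123.5°; Δs = -7/2·(1 − cos(π·0.5603)) = -4.1593; s = 7.0000 − 4.1593 = 2.8407
velocity in seg [78°–201.5°] (simple-harmonic), θ in radians: β = 69.2° = 1.2078 rad, B = 123.5° = 2.1555 rad; ds/dθ = (πh/(2B)) sin(πβ/B) = (π·(-7)/(2·2.1555)) sin(π·0.5603) = -5.009883 mm/rad

s = 2.8407, ds/dθ = -5.0099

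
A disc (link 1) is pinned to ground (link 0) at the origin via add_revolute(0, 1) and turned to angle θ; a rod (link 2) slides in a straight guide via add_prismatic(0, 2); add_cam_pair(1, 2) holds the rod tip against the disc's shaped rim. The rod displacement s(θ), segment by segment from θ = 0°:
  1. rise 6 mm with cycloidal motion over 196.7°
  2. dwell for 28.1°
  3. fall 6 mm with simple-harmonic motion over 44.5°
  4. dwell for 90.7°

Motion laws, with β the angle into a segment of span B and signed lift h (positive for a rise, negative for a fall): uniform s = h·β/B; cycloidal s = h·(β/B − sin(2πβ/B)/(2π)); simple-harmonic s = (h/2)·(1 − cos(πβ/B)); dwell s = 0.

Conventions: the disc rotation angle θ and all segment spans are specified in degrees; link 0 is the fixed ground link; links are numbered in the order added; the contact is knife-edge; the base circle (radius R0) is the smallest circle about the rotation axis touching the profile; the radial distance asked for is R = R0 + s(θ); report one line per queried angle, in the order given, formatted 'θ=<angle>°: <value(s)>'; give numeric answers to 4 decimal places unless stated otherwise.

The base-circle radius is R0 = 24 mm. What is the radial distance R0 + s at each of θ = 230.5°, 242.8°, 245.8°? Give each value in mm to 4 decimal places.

segment 1 (0° to 196.7°, cycloidal, h = 6) is passed completely: s = 0.0000 + (6) = 6.0000
segment 2 (196.7° to 224.8°, dwell): s unchanged at 6.0000
θ = 230.5° falls in segment 3 (224.8° to 269.3°, simple-harmonic, h = -6): β = 230.5 − 224.8 = 5.7°, B = 44.5°; Δs = -6/2·(1 − cos(π·0.1281)) = -0.2396; s = 6.0000 − 0.2396 = 5.7604
θ = 242.8° falls in segment 3 (224.8° to 269.3°, simple-harmonic, h = -6): β = 242.8 − 224.8 = 18°, B = 44.5°; Δs = -6/2·(1 − cos(π·0.4045)) = -2.1133; s = 6.0000 − 2.1133 = 3.8867
θ = 245.8° falls in segment 3 (224.8° to 269.3°, simple-harmonic, h = -6): β = 245.8 − 224.8 = 21°, B = 44.5°; Δs = -6/2·(1 − cos(π·0.4719)) = -2.7356; s = 6.0000 − 2.7356 = 3.2644
θ=230.5°: R = R0 + s = 24 + 5.7604 = 29.7604
θ=242.8°: R = R0 + s = 24 + 3.8867 = 27.8867
θ=245.8°: R = R0 + s = 24 + 3.2644 = 27.2644

θ=230.5°: 29.7604
θ=242.8°: 27.8867
θ=245.8°: 27.2644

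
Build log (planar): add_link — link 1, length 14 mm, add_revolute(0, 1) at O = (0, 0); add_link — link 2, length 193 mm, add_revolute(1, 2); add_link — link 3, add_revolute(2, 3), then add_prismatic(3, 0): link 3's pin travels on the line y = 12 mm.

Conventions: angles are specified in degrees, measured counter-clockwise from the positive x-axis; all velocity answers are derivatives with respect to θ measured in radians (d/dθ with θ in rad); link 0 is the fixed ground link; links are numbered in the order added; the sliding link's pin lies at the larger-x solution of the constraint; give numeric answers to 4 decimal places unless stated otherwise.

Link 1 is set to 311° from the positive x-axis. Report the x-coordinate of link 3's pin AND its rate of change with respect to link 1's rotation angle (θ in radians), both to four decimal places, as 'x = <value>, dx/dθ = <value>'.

geometry: r = 14 mm, L = 193 mm, e = 12 mm
crank pin P = (r cos θ, r sin θ) = (9.184826, -10.565934)
h = r sin θ − e = -10.565934 − 12 = -22.565934
x = r cos θ + √(L² − h²) = 9.184826 + 191.676234 = 200.861060
dx/dθ = −r sin θ − h·r cos θ/√(L² − h²) (θ in radians; h = -22.565934) = 11.647259

x = 200.8611, dx/dθ = 11.6473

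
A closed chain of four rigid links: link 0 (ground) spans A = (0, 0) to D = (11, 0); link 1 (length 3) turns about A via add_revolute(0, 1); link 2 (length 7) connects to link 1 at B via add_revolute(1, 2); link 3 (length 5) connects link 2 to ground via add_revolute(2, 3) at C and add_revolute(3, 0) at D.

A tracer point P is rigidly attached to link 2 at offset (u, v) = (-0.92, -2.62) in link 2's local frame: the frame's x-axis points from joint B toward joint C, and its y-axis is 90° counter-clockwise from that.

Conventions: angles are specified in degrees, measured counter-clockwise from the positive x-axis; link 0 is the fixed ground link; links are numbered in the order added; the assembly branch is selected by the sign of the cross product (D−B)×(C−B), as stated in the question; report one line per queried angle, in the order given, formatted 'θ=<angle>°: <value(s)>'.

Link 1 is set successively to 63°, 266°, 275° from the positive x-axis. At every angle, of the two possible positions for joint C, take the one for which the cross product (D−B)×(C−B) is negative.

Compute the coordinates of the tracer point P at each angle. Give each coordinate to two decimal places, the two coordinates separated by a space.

A=(0,0), D=(11.00,0)
θ=63°: B = A + 3.00·(cos63°, sin63°) = (1.3620, 2.6730)
θ=63°: |BD| = 10.0018
θ=63°: circle(B,7.00) ∩ circle(D,5.00): a=6.2007, h=3.2483
θ=63°:   candidates: C₊=(8.2052,4.1460) cross=32.489; C₋=(6.4690,-2.1143) cross=-32.489
θ=63°:   branch - wants cross < 0 → take C=(6.4690,-2.1143) (cross=-32.489)
θ=63°: ex = (C−B)/|BC| = (0.7296,-0.6839); ey = (0.6839,0.7296)
θ=63°: P = B + -0.92·ex + -2.62·ey = (-1.1011,1.3907)
θ=266°: B = A + 3.00·(cos266°, sin266°) = (-0.2093, -2.9927)
θ=266°: |BD| = 11.6019
θ=266°: circle(B,7.00) ∩ circle(D,5.00): a=6.8353, h=1.5097
θ=266°:   candidates: C₊=(6.0053,0.2291) cross=17.515; C₋=(6.7841,-2.6882) cross=-17.515
θ=266°:   branch - wants cross < 0 → take C=(6.7841,-2.6882) (cross=-17.515)
θ=266°: ex = (C−B)/|BC| = (0.9991,0.0435); ey = (-0.0435,0.9991)
θ=266°: P = B + -0.92·ex + -2.62·ey = (-1.0144,-5.6502)
θ=275°: B = A + 3.00·(cos275°, sin275°) = (0.2615, -2.9886)
θ=275°: |BD| = 11.1466
θ=275°: circle(B,7.00) ∩ circle(D,5.00): a=6.6499, h=2.1861
θ=275°:   candidates: C₊=(6.0817,0.9004) cross=24.368; C₋=(7.2540,-3.3117) cross=-24.368
θ=275°:   branch - wants cross < 0 → take C=(7.2540,-3.3117) (cross=-24.368)
θ=275°: ex = (C−B)/|BC| = (0.9989,-0.0462); ey = (0.0462,0.9989)
θ=275°: P = B + -0.92·ex + -2.62·ey = (-0.7785,-5.5633)

θ=63°: -1.10 1.39
θ=266°: -1.01 -5.65
θ=275°: -0.78 -5.56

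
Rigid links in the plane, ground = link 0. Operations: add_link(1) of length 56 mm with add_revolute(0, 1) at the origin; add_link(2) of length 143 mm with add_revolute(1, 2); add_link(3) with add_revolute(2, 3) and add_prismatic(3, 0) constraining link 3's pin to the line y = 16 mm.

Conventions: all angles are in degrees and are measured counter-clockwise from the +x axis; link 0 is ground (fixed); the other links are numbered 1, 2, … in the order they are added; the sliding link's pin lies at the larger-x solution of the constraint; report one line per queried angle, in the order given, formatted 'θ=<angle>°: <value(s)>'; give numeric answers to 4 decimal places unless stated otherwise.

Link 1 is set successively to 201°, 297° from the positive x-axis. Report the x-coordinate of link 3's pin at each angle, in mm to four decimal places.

geometry: r = 56 mm, L = 143 mm, e = 16 mm
θ=201°: crank pin P = (r cos θ, r sin θ) = (-52.280504, -20.068605)
θ=201°: h = r sin θ − e = -20.068605 − 16 = -36.068605
θ=201°: x = r cos θ + √(L² − h²) = -52.280504 + 138.376500 = 86.095996
θ=297°: crank pin P = (r cos θ, r sin θ) = (25.423468, -49.896365)
θ=297°: h = r sin θ − e = -49.896365 − 16 = -65.896365
θ=297°: x = r cos θ + √(L² − h²) = 25.423468 + 126.912052 = 152.335520

θ=201°: 86.0960
θ=297°: 152.3355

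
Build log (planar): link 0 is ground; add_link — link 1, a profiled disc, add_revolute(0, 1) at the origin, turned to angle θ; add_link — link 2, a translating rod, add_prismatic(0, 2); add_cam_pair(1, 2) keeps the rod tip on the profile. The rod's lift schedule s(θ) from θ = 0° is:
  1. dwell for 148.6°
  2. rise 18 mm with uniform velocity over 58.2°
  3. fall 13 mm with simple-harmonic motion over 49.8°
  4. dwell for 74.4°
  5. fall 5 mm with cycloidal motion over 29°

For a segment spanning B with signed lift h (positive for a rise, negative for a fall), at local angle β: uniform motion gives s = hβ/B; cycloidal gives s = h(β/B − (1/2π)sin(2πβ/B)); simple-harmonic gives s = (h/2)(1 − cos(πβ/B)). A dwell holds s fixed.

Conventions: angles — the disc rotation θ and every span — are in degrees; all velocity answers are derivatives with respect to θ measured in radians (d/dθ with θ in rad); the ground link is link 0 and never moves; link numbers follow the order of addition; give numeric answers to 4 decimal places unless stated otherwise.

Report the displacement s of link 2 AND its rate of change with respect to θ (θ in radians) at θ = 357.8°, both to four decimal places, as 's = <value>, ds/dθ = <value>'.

seg 1 [0°–148.6°] dwell: s stays 0.0000
seg 2 [148.6°–206.8°] uniform, h=18: full span → s += 18 → s = 18.0000
seg 3 [206.8°–256.6°] simple-harmonic, h=-13: full span → s += -13 → s = 5.0000
seg 4 [256.6°–331°] dwell: s stays 5.0000
seg 5 [331°–360°] cycloidal, h=-5: θ=357.8° here. β=26.8, B=29. -5·(0.9241 − sin(2π·0.9241)/(2π)) = -4.9858 → s = 0.0142
velocity in seg [331°–360°] (cycloidal), θ in radians: β = 26.8° = 0.4677 rad, B = 29° = 0.5061 rad; ds/dθ = (h/B)(1 − cos(2πβ/B)) = ((-5)/0.5061)(1 − cos(2π·0.9241)) = -1.101122 mm/rad

s = 0.0142, ds/dθ = -1.1011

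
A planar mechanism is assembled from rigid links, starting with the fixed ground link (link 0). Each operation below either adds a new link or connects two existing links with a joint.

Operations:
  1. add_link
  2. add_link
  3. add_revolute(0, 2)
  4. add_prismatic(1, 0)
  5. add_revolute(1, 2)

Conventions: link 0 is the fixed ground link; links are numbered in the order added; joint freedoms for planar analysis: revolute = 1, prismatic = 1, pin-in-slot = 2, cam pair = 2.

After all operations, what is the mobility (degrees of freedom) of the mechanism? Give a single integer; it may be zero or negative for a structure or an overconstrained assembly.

L=1 J1=0 J2=0
add link → L=2 J1=0 J2=0
add link → L=3 J1=0 J2=0
R@0,2 dof=1 J1 → L=3 J1=1 J2=0
P@1,0 dof=1 J1 → L=3 J1=2 J2=0
R@1,2 dof=1 J1 → L=3 J1=3 J2=0
M=3(L−1)−2J1−J2=3·2−2·3−0=0

M = 0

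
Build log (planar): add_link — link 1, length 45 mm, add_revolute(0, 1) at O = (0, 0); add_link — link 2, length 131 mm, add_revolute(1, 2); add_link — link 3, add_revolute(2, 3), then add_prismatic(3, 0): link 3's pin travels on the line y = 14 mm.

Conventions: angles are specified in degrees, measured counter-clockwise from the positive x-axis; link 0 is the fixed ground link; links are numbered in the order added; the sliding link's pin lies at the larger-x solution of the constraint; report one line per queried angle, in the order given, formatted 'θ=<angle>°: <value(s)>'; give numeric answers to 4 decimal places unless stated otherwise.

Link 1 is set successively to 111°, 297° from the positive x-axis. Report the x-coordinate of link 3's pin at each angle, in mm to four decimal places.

geometry: r = 45 mm, L = 131 mm, e = 14 mm
θ=111°: crank pin P = (r cos θ, r sin θ) = (-16.126558, 42.011119)
θ=111°: h = r sin θ − e = 42.011119 − 14 = 28.011119
θ=111°: x = r cos θ + √(L² − h²) = -16.126558 + 127.970220 = 111.843662
θ=297°: crank pin P = (r cos θ, r sin θ) = (20.429572, -40.095294)
θ=297°: h = r sin θ − e = -40.095294 − 14 = -54.095294
θ=297°: x = r cos θ + √(L² − h²) = 20.429572 + 119.309259 = 139.738831

θ=111°: 111.8437
θ=297°: 139.7388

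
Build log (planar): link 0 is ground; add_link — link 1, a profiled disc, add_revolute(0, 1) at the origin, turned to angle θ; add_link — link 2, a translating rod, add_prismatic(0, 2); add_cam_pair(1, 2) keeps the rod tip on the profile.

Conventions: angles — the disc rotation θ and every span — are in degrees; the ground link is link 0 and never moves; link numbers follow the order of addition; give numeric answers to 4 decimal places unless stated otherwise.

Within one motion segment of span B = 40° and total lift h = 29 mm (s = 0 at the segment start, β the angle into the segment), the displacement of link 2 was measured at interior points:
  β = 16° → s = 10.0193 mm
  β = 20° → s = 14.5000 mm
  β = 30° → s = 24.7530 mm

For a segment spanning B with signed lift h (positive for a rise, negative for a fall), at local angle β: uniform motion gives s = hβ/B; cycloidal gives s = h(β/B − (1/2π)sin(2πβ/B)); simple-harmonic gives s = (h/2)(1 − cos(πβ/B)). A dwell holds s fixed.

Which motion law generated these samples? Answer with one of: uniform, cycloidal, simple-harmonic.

candidates at β/B = r: uniform s = h·r (linear in β); cycloidal s = h·(r − sin(2πr)/(2π)); simple-harmonic s = (h/2)(1 − cos(πr))
β=16°: printed 10.0193 | uniform 11.6000, cycloidal 8.8871, simple-harmonic 10.0193
β=20°: printed 14.5000 | uniform 14.5000, cycloidal 14.5000, simple-harmonic 14.5000
β=30°: printed 24.7530 | uniform 21.7500, cycloidal 26.3655, simple-harmonic 24.7530
only one law matches every sample → simple-harmonic

simple-harmonic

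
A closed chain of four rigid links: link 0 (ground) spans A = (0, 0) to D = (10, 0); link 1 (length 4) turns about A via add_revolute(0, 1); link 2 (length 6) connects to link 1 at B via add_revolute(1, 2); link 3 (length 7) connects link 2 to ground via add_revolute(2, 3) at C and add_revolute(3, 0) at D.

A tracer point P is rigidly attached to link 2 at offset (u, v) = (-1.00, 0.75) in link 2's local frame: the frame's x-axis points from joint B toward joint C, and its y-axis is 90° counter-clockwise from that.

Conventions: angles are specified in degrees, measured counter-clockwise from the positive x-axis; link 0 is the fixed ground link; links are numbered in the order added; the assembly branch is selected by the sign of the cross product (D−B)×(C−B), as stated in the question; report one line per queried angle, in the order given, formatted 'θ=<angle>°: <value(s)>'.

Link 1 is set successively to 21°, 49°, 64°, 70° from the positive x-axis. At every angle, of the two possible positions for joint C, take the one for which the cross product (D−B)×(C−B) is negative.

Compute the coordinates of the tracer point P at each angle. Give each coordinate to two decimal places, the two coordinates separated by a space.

A=(0,0), D=(10.00,0)
θ=21°: B = A + 4.00·(cos21°, sin21°) = (3.7343, 1.4335)
θ=21°: |BD| = 6.4276
θ=21°: circle(B,6.00) ∩ circle(D,7.00): a=2.2025, h=5.5811
θ=21°:   candidates: C₊=(7.1261,6.3828) cross=35.873; C₋=(4.6367,-4.4983) cross=-35.873
θ=21°:   branch - wants cross < 0 → take C=(4.6367,-4.4983) (cross=-35.873)
θ=21°: ex = (C−B)/|BC| = (0.1504,-0.9886); ey = (0.9886,0.1504)
θ=21°: P = B + -1.00·ex + 0.75·ey = (4.3254,2.5349)
θ=49°: B = A + 4.00·(cos49°, sin49°) = (2.6242, 3.0188)
θ=49°: |BD| = 7.9696
θ=49°: circle(B,6.00) ∩ circle(D,7.00): a=3.1692, h=5.0947
θ=49°:   candidates: C₊=(7.4871,6.5334) cross=40.603; C₋=(3.6275,-2.8967) cross=-40.603
θ=49°:   branch - wants cross < 0 → take C=(3.6275,-2.8967) (cross=-40.603)
θ=49°: ex = (C−B)/|BC| = (0.1672,-0.9859); ey = (0.9859,0.1672)
θ=49°: P = B + -1.00·ex + 0.75·ey = (3.1965,4.1302)
θ=64°: B = A + 4.00·(cos64°, sin64°) = (1.7535, 3.5952)
θ=64°: |BD| = 8.9961
θ=64°: circle(B,6.00) ∩ circle(D,7.00): a=3.7755, h=4.6632
θ=64°:   candidates: C₊=(7.0780,6.3610) cross=41.951; C₋=(3.3508,-2.1883) cross=-41.951
θ=64°:   branch - wants cross < 0 → take C=(3.3508,-2.1883) (cross=-41.951)
θ=64°: ex = (C−B)/|BC| = (0.2662,-0.9639); ey = (0.9639,0.2662)
θ=64°: P = B + -1.00·ex + 0.75·ey = (2.2102,4.7588)
θ=70°: B = A + 4.00·(cos70°, sin70°) = (1.3681, 3.7588)
θ=70°: |BD| = 9.4148
θ=70°: circle(B,6.00) ∩ circle(D,7.00): a=4.0170, h=4.4569
θ=70°:   candidates: C₊=(6.8304,6.2413) cross=41.961; C₋=(3.2717,-1.9312) cross=-41.961
θ=70°:   branch - wants cross < 0 → take C=(3.2717,-1.9312) (cross=-41.961)
θ=70°: ex = (C−B)/|BC| = (0.3173,-0.9483); ey = (0.9483,0.3173)
θ=70°: P = B + -1.00·ex + 0.75·ey = (1.7621,4.9451)

θ=21°: 4.33 2.53
θ=49°: 3.20 4.13
θ=64°: 2.21 4.76
θ=70°: 1.76 4.95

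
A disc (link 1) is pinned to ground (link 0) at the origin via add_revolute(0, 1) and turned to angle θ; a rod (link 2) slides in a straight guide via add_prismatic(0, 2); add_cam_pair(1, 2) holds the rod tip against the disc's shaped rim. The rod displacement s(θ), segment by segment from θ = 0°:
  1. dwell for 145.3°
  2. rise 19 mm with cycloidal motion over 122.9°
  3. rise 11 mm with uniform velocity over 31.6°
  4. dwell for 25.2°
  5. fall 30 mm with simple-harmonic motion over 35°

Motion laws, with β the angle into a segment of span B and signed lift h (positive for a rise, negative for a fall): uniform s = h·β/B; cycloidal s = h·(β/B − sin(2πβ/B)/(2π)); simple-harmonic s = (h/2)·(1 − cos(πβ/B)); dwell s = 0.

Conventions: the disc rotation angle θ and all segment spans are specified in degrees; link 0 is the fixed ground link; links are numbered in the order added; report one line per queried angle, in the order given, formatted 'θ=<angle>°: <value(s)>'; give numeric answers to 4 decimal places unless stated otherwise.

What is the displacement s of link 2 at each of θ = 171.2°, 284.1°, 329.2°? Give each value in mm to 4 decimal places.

segment 1 (0° to 145.3°, dwell): s unchanged at 0.0000
θ = 171.2° falls in segment 2 (145.3° to 268.2°, cycloidal, h = 19): β = 171.2 − 145.3 = 25.9°, B = 122.9°; Δs = 19·(0.2107 − sin(2π·0.2107)/(2π)) = 1.0717; s = 0.0000 + 1.0717 = 1.0717
segment 2 (145.3° to 268.2°, cycloidal, h = 19) is passed completely: s = 0.0000 + (19) = 19.0000
θ = 284.1° falls in segment 3 (268.2° to 299.8°, uniform, h = 11): β = 284.1 − 268.2 = 15.9°, B = 31.6°; Δs = 11·15.9/31.6 = 5.5348; s = 19.0000 + 5.5348 = 24.5348
segment 3 (268.2° to 299.8°, uniform, h = 11) is passed completely: s = 19.0000 + (11) = 30.0000
segment 4 (299.8° to 325°, dwell): s unchanged at 30.0000
θ = 329.2° falls in segment 5 (325° to 360°, simple-harmonic, h = -30): β = 329.2 − 325 = 4.2°, B = 35°; Δs = -30/2·(1 − cos(π·0.1200)) = -1.0534; s = 30.0000 − 1.0534 = 28.9466

θ=171.2°: 1.0717
θ=284.1°: 24.5348
θ=329.2°: 28.9466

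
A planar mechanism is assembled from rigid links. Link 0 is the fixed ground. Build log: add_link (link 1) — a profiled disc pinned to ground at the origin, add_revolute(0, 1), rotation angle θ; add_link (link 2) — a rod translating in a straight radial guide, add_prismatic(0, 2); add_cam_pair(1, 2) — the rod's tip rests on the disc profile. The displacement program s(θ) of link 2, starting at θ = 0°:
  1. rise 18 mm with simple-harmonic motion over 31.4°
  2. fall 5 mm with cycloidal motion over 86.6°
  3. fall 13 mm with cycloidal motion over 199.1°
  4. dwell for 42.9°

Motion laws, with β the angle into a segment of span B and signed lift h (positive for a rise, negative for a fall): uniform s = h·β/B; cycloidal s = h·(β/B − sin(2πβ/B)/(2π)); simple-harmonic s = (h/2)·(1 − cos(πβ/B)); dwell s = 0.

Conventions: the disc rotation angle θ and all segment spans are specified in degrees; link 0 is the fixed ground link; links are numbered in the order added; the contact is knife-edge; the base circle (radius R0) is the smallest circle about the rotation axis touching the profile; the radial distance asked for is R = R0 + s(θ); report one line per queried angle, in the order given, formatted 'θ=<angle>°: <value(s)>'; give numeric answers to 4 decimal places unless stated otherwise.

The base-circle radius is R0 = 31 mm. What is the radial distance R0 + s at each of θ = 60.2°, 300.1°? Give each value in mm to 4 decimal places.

seg 1 [0°–31.4°] simple-harmonic, h=18: full span → s += 18 → s = 18.0000
seg 2 [31.4°–118°] cycloidal, h=-5: θ=60.2° here. β=28.8, B=86.6. -5·(0.3326 − sin(2π·0.3326)/(2π)) = -0.9717 → s = 17.0283
seg 2 [31.4°–118°] cycloidal, h=-5: full span → s += -5 → s = 13.0000
seg 3 [118°–317.1°] cycloidal, h=-13: θ=300.1° here. β=182.1, B=199.1. -13·(0.9146 − sin(2π·0.9146)/(2π)) = -12.9475 → s = 0.0525
θ=60.2°: R = R0 + s = 31 + 17.0283 = 48.0283
θ=300.1°: R = R0 + s = 31 + 0.0525 = 31.0525

θ=60.2°: 48.0283
θ=300.1°: 31.0525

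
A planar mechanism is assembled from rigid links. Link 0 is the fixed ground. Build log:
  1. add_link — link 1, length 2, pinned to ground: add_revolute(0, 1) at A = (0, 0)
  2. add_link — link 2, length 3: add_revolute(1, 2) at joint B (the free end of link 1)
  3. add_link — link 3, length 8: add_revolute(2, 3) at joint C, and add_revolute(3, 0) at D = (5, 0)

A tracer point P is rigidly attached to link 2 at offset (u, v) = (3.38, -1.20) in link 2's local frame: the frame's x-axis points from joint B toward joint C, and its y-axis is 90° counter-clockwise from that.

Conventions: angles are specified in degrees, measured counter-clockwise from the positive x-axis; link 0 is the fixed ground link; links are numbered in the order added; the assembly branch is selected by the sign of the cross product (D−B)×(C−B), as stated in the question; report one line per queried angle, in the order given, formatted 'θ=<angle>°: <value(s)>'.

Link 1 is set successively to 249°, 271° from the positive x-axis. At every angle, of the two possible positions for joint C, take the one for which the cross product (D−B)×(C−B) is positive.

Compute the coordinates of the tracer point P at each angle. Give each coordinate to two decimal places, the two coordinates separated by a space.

A=(0,0), D=(5.00,0)
θ=249°: B = A + 2.00·(cos249°, sin249°) = (-0.7167, -1.8672)
θ=249°: |BD| = 6.0139
θ=249°: circle(B,3.00) ∩ circle(D,8.00): a=-1.5658, h=2.5590
θ=249°:   candidates: C₊=(-2.9996,0.0792) cross=15.390; C₋=(-1.4106,-4.7858) cross=-15.390
θ=249°:   branch + wants cross > 0 → take C=(-2.9996,0.0792) (cross=15.390)
θ=249°: ex = (C−B)/|BC| = (-0.7610,0.6488); ey = (-0.6488,-0.7610)
θ=249°: P = B + 3.38·ex + -1.20·ey = (-2.5102,1.2389)
θ=271°: B = A + 2.00·(cos271°, sin271°) = (0.0349, -1.9997)
θ=271°: |BD| = 5.3527
θ=271°: circle(B,3.00) ∩ circle(D,8.00): a=-2.4613, h=1.7152
θ=271°:   candidates: C₊=(-2.8890,-1.3282) cross=9.181; C₋=(-1.6074,-4.5102) cross=-9.181
θ=271°:   branch + wants cross > 0 → take C=(-2.8890,-1.3282) (cross=9.181)
θ=271°: ex = (C−B)/|BC| = (-0.9746,0.2238); ey = (-0.2238,-0.9746)
θ=271°: P = B + 3.38·ex + -1.20·ey = (-2.9907,-0.0736)

θ=249°: -2.51 1.24
θ=271°: -2.99 -0.07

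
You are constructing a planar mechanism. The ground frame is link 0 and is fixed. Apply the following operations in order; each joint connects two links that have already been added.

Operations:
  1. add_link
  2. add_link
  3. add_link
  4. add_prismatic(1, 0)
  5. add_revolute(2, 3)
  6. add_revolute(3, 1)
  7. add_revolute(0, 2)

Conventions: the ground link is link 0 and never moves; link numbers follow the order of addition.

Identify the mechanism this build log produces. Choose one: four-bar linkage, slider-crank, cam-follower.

links: 4 (incl. ground); joints: 3 revolute, 1 prismatic, 0 higher (cam) pair, forming one closed loop
4 links, 3 revolutes + 1 prismatic in one loop → slider-crank

slider-crank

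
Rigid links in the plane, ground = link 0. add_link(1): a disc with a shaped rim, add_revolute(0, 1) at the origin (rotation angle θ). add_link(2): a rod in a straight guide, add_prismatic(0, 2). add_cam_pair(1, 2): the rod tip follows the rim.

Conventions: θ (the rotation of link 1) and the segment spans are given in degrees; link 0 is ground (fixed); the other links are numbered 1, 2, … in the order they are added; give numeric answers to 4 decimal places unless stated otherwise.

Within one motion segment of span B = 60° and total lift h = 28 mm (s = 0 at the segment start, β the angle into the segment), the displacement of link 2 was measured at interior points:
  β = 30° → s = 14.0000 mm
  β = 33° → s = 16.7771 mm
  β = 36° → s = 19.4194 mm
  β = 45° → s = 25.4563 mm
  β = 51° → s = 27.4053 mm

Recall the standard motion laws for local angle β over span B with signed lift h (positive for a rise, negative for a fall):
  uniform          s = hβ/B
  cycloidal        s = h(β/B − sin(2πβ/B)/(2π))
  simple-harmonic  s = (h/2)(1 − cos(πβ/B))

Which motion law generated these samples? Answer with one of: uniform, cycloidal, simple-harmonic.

candidates at β/B = r: uniform s = h·r (linear in β); cycloidal s = h·(r − sin(2πr)/(2π)); simple-harmonic s = (h/2)(1 − cos(πr))
β=30°: printed 14.0000 | uniform 14.0000, cycloidal 14.0000, simple-harmonic 14.0000
β=33°: printed 16.7771 | uniform 15.4000, cycloidal 16.7771, simple-harmonic 16.1901
β=36°: printed 19.4194 | uniform 16.8000, cycloidal 19.4194, simple-harmonic 18.3262
β=45°: printed 25.4563 | uniform 21.0000, cycloidal 25.4563, simple-harmonic 23.8995
β=51°: printed 27.4053 | uniform 23.8000, cycloidal 27.4053, simple-harmonic 26.4741
only one law matches every sample → cycloidal

cycloidal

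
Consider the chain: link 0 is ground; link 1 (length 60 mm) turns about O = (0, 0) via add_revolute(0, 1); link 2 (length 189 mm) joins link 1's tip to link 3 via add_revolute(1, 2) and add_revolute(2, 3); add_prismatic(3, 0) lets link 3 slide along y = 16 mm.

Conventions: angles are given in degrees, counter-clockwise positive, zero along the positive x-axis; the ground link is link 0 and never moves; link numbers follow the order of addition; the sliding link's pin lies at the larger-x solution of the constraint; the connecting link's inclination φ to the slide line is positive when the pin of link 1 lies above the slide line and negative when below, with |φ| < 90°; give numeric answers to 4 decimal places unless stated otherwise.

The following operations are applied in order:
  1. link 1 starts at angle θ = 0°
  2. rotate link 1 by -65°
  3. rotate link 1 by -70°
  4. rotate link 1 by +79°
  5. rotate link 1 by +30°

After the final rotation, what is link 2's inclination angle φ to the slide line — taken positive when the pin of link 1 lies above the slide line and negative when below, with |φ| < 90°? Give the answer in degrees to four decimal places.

geometry: r = 60 mm, L = 189 mm, e = 16 mm; θ starts at 0°
rotate link 1 by -65°: θ ← 0° -65° = -65°
rotate link 1 by -70°: θ ← -65° -70° = -135°
rotate link 1 by +79°: θ ← -135° +79° = -56°
rotate link 1 by +30°: θ ← -56° +30° = -26°
h = r sin θ − e = -26.302269 − 16 = -42.302269
sin φ = h / L = -42.302269 / 189 = -0.22382153
φ = arcsin(-0.22382153) = -12.933589°

-12.9336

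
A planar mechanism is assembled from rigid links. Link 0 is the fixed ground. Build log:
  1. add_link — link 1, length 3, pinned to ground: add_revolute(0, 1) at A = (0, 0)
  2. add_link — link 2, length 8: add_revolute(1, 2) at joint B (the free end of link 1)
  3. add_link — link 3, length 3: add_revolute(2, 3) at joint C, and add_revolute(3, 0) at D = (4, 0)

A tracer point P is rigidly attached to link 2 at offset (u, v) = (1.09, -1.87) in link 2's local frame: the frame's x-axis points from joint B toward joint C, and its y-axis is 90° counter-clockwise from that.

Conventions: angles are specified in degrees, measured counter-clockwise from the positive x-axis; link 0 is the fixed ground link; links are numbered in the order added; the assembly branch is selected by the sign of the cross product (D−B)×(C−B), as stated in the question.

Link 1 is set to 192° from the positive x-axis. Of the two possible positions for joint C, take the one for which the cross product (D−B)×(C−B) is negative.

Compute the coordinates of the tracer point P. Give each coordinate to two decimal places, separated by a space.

A=(0,0), D=(4.00,0)
B = A + 3.00·(cos192°, sin192°) = (-2.9344, -0.6237)
|BD| = 6.9624
circle(B,8.00) ∩ circle(D,3.00): a=7.4310, h=2.9632
  candidates: C₊=(4.2012,2.9932) cross=20.631; C₋=(4.7321,-2.9093) cross=-20.631
  branch - wants cross < 0 → take C=(4.7321,-2.9093) (cross=-20.631)
ex = (C−B)/|BC| = (0.9583,-0.2857); ey = (0.2857,0.9583)
P = B + 1.09·ex + -1.87·ey = (-2.4241,-2.7272)

-2.42 -2.73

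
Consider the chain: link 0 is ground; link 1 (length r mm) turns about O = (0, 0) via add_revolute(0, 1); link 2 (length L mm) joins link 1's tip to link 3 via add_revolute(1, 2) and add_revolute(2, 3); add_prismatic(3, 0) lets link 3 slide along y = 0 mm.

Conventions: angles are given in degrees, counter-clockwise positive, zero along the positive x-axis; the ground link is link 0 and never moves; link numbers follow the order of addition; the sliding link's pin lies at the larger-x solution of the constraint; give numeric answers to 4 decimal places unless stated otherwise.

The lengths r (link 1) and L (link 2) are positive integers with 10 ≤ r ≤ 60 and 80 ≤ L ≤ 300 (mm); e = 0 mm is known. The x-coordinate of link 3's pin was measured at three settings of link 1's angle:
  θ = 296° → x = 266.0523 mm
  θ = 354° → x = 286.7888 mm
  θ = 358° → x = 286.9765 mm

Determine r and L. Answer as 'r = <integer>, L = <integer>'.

constraint per measurement: (x − r cos θ)² + (r sin θ − e)² = L²
subtracting the θ₁ and θ₂ equations cancels the r² and L² terms:
r = (x₁² − x₂²) / (2[(x₁cos θ₁ + e sin θ₁) − (x₂cos θ₂ + e sin θ₂)]) = 34.0000 → r = 34
L² = (x₁ − r cos θ₁)² + (r sin θ₁ − e)² = 64009.0100 → L = 253.0000 → L = 253
check at θ₃=358°: x = 286.9765 (printed 286.9765) ✓

r = 34, L = 253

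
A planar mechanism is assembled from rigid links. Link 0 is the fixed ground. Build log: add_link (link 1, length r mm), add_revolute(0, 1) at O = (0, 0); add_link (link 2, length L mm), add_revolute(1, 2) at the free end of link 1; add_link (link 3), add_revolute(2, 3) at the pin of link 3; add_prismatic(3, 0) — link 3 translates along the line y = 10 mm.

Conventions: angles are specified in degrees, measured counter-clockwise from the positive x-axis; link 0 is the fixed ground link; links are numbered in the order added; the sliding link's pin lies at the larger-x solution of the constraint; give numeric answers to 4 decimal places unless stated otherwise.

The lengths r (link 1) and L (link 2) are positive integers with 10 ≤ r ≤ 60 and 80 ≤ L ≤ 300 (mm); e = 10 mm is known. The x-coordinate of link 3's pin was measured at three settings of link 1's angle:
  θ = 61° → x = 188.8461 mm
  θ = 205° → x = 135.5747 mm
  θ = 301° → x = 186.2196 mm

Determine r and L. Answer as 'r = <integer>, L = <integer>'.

constraint per measurement: (x − r cos θ)² + (r sin θ − e)² = L²
subtracting the θ₁ and θ₂ equations cancels the r² and L² terms:
r = (x₁² − x₂²) / (2[(x₁cos θ₁ + e sin θ₁) − (x₂cos θ₂ + e sin θ₂)]) = 38.0000 → r = 38
L² = (x₁ − r cos θ₁)² + (r sin θ₁ − e)² = 29584.0036 → L = 172.0000 → L = 172
check at θ₃=301°: x = 186.2196 (printed 186.2196) ✓

r = 38, L = 172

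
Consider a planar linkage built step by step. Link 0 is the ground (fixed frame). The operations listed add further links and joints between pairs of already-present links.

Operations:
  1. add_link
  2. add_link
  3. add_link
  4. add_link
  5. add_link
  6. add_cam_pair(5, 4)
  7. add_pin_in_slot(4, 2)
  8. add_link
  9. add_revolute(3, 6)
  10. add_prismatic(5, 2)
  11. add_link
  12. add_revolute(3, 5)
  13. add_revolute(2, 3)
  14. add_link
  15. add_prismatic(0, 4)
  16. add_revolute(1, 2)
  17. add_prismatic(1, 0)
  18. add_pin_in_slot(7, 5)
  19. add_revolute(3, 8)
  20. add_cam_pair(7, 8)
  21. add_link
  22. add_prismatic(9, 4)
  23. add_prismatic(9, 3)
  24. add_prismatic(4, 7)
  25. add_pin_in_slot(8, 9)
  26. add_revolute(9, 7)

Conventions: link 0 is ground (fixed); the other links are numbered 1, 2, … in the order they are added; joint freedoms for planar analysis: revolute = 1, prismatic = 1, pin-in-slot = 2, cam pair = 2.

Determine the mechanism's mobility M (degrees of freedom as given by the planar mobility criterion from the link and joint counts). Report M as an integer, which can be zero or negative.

L=1 J1=0 J2=0
add link → L=2 J1=0 J2=0
add link → L=3 J1=0 J2=0
add link → L=4 J1=0 J2=0
add link → L=5 J1=0 J2=0
add link → L=6 J1=0 J2=0
C@5,4 dof=2 J2 → L=6 J1=0 J2=1
PS@4,2 dof=2 J2 → L=6 J1=0 J2=2
add link → L=7 J1=0 J2=2
R@3,6 dof=1 J1 → L=7 J1=1 J2=2
P@5,2 dof=1 J1 → L=7 J1=2 J2=2
add link → L=8 J1=2 J2=2
R@3,5 dof=1 J1 → L=8 J1=3 J2=2
R@2,3 dof=1 J1 → L=8 J1=4 J2=2
add link → L=9 J1=4 J2=2
P@0,4 dof=1 J1 → L=9 J1=5 J2=2
R@1,2 dof=1 J1 → L=9 J1=6 J2=2
P@1,0 dof=1 J1 → L=9 J1=7 J2=2
PS@7,5 dof=2 J2 → L=9 J1=7 J2=3
R@3,8 dof=1 J1 → L=9 J1=8 J2=3
C@7,8 dof=2 J2 → L=9 J1=8 J2=4
add link → L=10 J1=8 J2=4
P@9,4 dof=1 J1 → L=10 J1=9 J2=4
P@9,3 dof=1 J1 → L=10 J1=10 J2=4
P@4,7 dof=1 J1 → L=10 J1=11 J2=4
PS@8,9 dof=2 J2 → L=10 J1=11 J2=5
R@9,7 dof=1 J1 → L=10 J1=12 J2=5
M=3(L−1)−2J1−J2=3·9−2·12−5=-2

M = -2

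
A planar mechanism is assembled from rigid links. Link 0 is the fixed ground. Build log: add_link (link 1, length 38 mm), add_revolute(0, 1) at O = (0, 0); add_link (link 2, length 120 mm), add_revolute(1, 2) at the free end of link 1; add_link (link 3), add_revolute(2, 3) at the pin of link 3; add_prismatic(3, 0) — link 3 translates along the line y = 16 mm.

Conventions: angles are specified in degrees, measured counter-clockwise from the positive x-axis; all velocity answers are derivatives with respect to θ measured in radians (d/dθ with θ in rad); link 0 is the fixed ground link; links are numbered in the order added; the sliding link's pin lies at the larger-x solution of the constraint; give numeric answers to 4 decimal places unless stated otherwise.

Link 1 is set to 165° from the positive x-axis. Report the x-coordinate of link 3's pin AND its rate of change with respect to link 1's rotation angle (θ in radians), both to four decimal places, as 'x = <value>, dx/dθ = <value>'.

geometry: r = 38 mm, L = 120 mm, e = 16 mm
crank pin P = (r cos θ, r sin θ) = (-36.705181, 9.835124)
h = r sin θ − e = 9.835124 − 16 = -6.164876
x = r cos θ + √(L² − h²) = -36.705181 + 119.841538 = 83.136357
dx/dθ = −r sin θ − h·r cos θ/√(L² − h²) (θ in radians; h = -6.164876) = -11.723308

x = 83.1364, dx/dθ = -11.7233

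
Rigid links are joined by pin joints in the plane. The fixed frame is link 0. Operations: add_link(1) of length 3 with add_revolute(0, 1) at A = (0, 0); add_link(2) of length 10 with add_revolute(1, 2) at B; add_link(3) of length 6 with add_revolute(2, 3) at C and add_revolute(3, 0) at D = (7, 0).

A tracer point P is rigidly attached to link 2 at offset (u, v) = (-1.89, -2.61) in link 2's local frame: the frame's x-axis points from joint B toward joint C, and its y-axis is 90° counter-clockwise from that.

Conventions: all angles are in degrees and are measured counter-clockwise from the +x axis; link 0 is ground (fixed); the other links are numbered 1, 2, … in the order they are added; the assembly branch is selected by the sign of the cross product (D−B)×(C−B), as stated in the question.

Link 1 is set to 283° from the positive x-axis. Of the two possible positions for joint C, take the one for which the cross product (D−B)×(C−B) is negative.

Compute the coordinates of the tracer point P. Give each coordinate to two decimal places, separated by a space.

A=(0,0), D=(7.00,0)
B = A + 3.00·(cos283°, sin283°) = (0.6749, -2.9231)
|BD| = 6.9679
circle(B,10.00) ∩ circle(D,6.00): a=8.0764, h=5.8967
  candidates: C₊=(5.5325,5.8178) cross=41.088; C₋=(10.4800,-4.8877) cross=-41.088
  branch - wants cross < 0 → take C=(10.4800,-4.8877) (cross=-41.088)
ex = (C−B)/|BC| = (0.9805,-0.1965); ey = (0.1965,0.9805)
P = B + -1.89·ex + -2.61·ey = (-1.6911,-5.1109)

-1.69 -5.11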